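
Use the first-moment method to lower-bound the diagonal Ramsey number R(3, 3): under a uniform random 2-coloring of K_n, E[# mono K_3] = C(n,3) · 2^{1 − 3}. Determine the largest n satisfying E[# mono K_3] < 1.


We need C(n, 3) · 2^{1 − 3} < 1, i.e. C(n, 3) < 2^{3 − 1} = 4.
Check values of n near the boundary:
  n = 3: C(3, 3) = 1; 1 < 4? YES
  n = 4: C(4, 3) = 4; 4 < 4? NO
  n = 5: C(5, 3) = 10; 10 < 4? NO
  n = 6: C(6, 3) = 20; 20 < 4? NO
The largest n with C(n, 3) < 4 is n = 3 (where E[X] = 1/4 ≈ 0.2500000). Hence R(3, 3) > 3, i.e. R(3, 3) ≥ 4.

Largest n = 3; hence R(3, 3) > 3.


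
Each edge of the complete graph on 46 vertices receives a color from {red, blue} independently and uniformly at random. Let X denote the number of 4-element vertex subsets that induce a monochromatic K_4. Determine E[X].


Let X = Σ_S X_S over the C(46, 4) = 163185 subsets S of size 4, where X_S = 1 if the K_4 on S is monochromatic.
For a fixed S, the K_4 on S has C(4, 2) = 6 edges. P[all 6 edges red] = (1/2)^6, and likewise for blue, so P[monochromatic] = 2·(1/2)^6 = 2^{1 − 6} = 1/32.
By linearity of expectation: E[X] = C(46, 4) · 2^{1 − 6} = 163185 · 1/32 = 163185/32.
Numerically: E[X] ≈ 5099.5312.

E[X] = C(46,4)·2^(1−C(4,2)) = 163185/32 ≈ 5099.5312.


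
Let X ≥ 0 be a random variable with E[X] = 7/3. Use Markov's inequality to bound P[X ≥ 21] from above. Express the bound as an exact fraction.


μ = E[X] = 7/3, a = 21.
Markov: P[X ≥ 21] ≤ μ/a = (7/3)/21 = 1/9.
Numerically: ≈ 0.1111.
(Since a = 21 > μ = 2.3333, the bound 1/9 is < 1 and informative.)

P[X ≥ 21] ≤ 1/9 ≈ 0.1111.


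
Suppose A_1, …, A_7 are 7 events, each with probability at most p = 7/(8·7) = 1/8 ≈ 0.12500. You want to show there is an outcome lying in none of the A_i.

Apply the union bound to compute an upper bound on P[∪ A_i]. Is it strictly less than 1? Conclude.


Union bound: P[∪_{i=1}^{7} A_i] ≤ Σ_i P[A_i] ≤ 7·p = 7·(1/8) = 7/8.
Numerically: 7/8 ≈ 0.87500.
Is 7/8 < 1? YES.
Since P[∪ A_i] ≤ 7/8 < 1, the complement has P[∩ A_i^c] ≥ 1 − 7/8 = 1/8 > 0, so some outcome avoids every A_i.

7·p = 7/8 ≈ 0.87500; existence CERTIFIED by the union bound.


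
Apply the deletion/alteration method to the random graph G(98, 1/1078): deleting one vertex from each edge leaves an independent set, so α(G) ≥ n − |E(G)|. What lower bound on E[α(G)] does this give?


E[|E(G)|] = C(98, 2)·p = 4753 · (1/1078) = 97/22.
E[α(G)] ≥ n − E[|E(G)|] = 98 − 97/22 = 2059/22.
Numerically: ≈ 93.59091.
(This is only a lower bound; the true E[α(G)] may be larger.)

E[α(G)] ≥ 2059/22 ≈ 93.59091.


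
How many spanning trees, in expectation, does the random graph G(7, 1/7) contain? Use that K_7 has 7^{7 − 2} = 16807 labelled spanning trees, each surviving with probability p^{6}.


K_7 has 7^{7 − 2} = 16807 labelled spanning trees.
For each such spanning tree H, let X_H = 1 if all 6 edges of H are present in G. Then P[X_H = 1] = p^{6} = (1/7)^{6} = 1/117649.
By linearity: E[X] = Σ_H E[X_H] = 16807 · p^{6} = 16807 · 1/117649 = 1/7.
Numerically: E[X] ≈ 0.14286.

E[X] = 16807 · (1/7)^{6} = 1/7 ≈ 0.14286.


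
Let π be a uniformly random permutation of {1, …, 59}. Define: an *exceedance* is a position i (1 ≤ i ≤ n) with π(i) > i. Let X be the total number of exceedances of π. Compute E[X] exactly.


Write X = Σ_{i=1}^{59} X_i, where X_i = 1_{π(i) > i}.
For each fixed i, π(i) is uniform over {1, …, 59} (marginal of a uniform permutation), so P[π(i) > i] = (n − i)/n. Summing: Σ_{i=1}^{59} (n − i)/n = (0 + 1 + … + 58)/59 = 59(59 − 1)/(2·59) = (59 − 1)/2.
Hence E[X] = Σ_{i=1}^{59} (59 − i)/59 = 29 ≈ 29.00000.

E[X] = 29 = 29.00000.


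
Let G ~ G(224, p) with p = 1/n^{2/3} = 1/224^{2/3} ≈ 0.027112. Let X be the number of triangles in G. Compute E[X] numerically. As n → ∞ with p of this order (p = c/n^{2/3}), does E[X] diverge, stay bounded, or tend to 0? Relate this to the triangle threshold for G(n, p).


Number of potential triangles: C(224, 3) = 1848224.
Each occurs with probability p³ ≈ (0.027112)³ ≈ 1.9929847e-05.
By linearity: E[X] = C(224, 3)·p³ ≈ 1848224 · 1.9929847e-05 ≈ 36.83482.
Since α = 2/3 < 1, p = c/n^{2/3} ≫ 1/n is above the triangle threshold p ~ 1/n. Asymptotically E[X] ~ (c³/6)·n^{3(1−α)} = (1³/6)·n^{1} → ∞; triangles are abundant w.h.p.

E[X] ≈ 36.83482; in regime p = Θ(1/n^{2/3}) E[X] diverges (above the triangle threshold p ~ 1/n).


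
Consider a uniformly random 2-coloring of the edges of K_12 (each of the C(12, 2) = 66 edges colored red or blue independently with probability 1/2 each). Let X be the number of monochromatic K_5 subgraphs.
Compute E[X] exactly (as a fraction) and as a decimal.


Let X = Σ_S X_S over the C(12, 5) = 792 subsets S of size 5, where X_S = 1 if the K_5 on S is monochromatic.
For a fixed S, the K_5 on S has C(5, 2) = 10 edges. P[all 10 edges red] = (1/2)^10, and likewise for blue, so P[monochromatic] = 2·(1/2)^10 = 2^{1 − 10} = 1/512.
By linearity of expectation: E[X] = C(12, 5) · 2^{1 − 10} = 792 · 1/512 = 99/64.
Numerically: E[X] ≈ 1.5469.

E[X] = C(12,5)·2^(1−C(5,2)) = 99/64 ≈ 1.5469.


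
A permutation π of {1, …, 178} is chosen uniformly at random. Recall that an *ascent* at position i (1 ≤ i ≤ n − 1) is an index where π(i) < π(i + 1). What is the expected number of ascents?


Write X = Σ X_I over i = 1, …, 177, with X_I the indicator of one ascent.
There are 177 indicators.
For each fixed i, the pair (π(i), π(i+1)) is a uniformly random ordered pair of distinct values from {1, …, 178}; by symmetry P[π(i) < π(i+1)] = 1/2.
By linearity: E[X] = 177 · (1/2) = (178 − 1) · (1/2) = 177/2 ≈ 88.500.

E[X] = 177/2 = 88.500.


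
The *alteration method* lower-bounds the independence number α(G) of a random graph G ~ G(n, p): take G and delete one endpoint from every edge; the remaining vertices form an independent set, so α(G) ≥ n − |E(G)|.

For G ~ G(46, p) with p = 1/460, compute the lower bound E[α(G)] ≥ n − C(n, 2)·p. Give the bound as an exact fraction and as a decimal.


E[|E(G)|] = C(46, 2)·p = 1035 · (1/460) = 9/4.
E[α(G)] ≥ n − E[|E(G)|] = 46 − 9/4 = 175/4.
Numerically: ≈ 43.7500.
(This is only a lower bound; the true E[α(G)] may be larger.)

E[α(G)] ≥ 175/4 ≈ 43.7500.


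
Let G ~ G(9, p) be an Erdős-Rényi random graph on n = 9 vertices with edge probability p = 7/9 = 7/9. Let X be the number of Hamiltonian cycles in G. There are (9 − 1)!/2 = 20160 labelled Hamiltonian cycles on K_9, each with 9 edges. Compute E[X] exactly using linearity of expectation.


K_9 has (9 − 1)!/2 = 20160 labelled Hamiltonian cycles.
For each such Hamiltonian cycle H, let X_H = 1 if all 9 edges of H are present in G. Then P[X_H = 1] = p^{9} = (7/9)^{9} = 40353607/387420489.
By linearity: E[X] = Σ_H E[X_H] = 20160 · p^{9} = 20160 · 40353607/387420489 = 90392079680/43046721.
Numerically: E[X] ≈ 2099.9.

E[X] = 20160 · (7/9)^{9} = 90392079680/43046721 ≈ 2099.9.


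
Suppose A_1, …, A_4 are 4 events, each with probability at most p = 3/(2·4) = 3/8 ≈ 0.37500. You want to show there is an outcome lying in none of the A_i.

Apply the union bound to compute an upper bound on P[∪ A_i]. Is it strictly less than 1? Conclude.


Union bound: P[∪_{i=1}^{4} A_i] ≤ Σ_i P[A_i] ≤ 4·p = 4·(3/8) = 3/2.
Numerically: 3/2 ≈ 1.50000.
Is 3/2 < 1? NO.
Since the bound 3/2 is ≥ 1, the union bound is uninformative here; it does NOT by itself certify existence.

4·p = 3/2 ≈ 1.50000; existence NOT certified by the union bound.


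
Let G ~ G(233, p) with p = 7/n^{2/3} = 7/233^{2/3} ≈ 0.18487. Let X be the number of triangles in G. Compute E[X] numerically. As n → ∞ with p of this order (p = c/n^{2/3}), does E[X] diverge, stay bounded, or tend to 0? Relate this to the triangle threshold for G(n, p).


Number of potential triangles: C(233, 3) = 2081156.
Each occurs with probability p³ ≈ (0.18487)³ ≈ 6.3180386e-03.
By linearity: E[X] = C(233, 3)·p³ ≈ 2081156 · 6.3180386e-03 ≈ 13148.82403.
Since α = 2/3 < 1, p = c/n^{2/3} ≫ 1/n is above the triangle threshold p ~ 1/n. Asymptotically E[X] ~ (c³/6)·n^{3(1−α)} = (7³/6)·n^{1} → ∞; triangles are abundant w.h.p.

E[X] ≈ 13148.82403; in regime p = Θ(1/n^{2/3}) E[X] diverges (above the triangle threshold p ~ 1/n).


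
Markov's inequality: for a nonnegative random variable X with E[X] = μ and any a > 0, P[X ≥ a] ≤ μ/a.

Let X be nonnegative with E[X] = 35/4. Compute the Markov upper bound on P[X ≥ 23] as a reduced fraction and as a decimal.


μ = E[X] = 35/4, a = 23.
Markov: P[X ≥ 23] ≤ μ/a = (35/4)/23 = 35/92.
Numerically: ≈ 0.380.
(Since a = 23 > μ = 8.750, the bound 35/92 is < 1 and informative.)

P[X ≥ 23] ≤ 35/92 ≈ 0.380.


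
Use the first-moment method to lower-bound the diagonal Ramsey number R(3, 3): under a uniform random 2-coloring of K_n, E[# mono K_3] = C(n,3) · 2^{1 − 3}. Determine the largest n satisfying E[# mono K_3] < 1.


We need C(n, 3) · 2^{1 − 3} < 1, i.e. C(n, 3) < 2^{3 − 1} = 4.
Check values of n near the boundary:
  n = 3: C(3, 3) = 1; 1 < 4? YES
  n = 4: C(4, 3) = 4; 4 < 4? NO
  n = 5: C(5, 3) = 10; 10 < 4? NO
  n = 6: C(6, 3) = 20; 20 < 4? NO
The largest n with C(n, 3) < 4 is n = 3 (where E[X] = 1/4 ≈ 0.2500000). Hence R(3, 3) > 3, i.e. R(3, 3) ≥ 4.

Largest n = 3; hence R(3, 3) > 3.


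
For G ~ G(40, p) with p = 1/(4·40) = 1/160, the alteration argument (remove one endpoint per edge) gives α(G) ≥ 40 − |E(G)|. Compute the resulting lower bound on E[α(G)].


E[|E(G)|] = C(40, 2)·p = 780 · (1/160) = 39/8.
E[α(G)] ≥ n − E[|E(G)|] = 40 − 39/8 = 281/8.
Numerically: ≈ 35.125.
(This is only a lower bound; the true E[α(G)] may be larger.)

E[α(G)] ≥ 281/8 ≈ 35.125.


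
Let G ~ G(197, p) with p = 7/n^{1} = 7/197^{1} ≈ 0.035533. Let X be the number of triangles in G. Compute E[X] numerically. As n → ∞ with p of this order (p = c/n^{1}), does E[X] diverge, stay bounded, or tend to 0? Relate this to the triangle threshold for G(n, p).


Number of potential triangles: C(197, 3) = 1254890.
Each occurs with probability p³ ≈ (0.035533)³ ≈ 4.4863737e-05.
By linearity: E[X] = C(197, 3)·p³ ≈ 1254890 · 4.4863737e-05 ≈ 56.29905.
Here α = 1, so p = 7/n is exactly at the triangle threshold p ~ 1/n. Asymptotically E[X] → c³/6 = 7³/6 = 343/6 ≈ 57.16667, a bounded constant. In this regime the triangle count is asymptotically Poisson(c³/6).

E[X] ≈ 56.29905; in regime p = Θ(1/n^{1}) E[X] stays bounded (at the triangle threshold p ~ 1/n).


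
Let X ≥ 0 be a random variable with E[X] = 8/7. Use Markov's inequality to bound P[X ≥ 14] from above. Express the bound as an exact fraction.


μ = E[X] = 8/7, a = 14.
Markov: P[X ≥ 14] ≤ μ/a = (8/7)/14 = 4/49.
Numerically: ≈ 0.0816.
(Since a = 14 > μ = 1.1429, the bound 4/49 is < 1 and informative.)

P[X ≥ 14] ≤ 4/49 ≈ 0.0816.


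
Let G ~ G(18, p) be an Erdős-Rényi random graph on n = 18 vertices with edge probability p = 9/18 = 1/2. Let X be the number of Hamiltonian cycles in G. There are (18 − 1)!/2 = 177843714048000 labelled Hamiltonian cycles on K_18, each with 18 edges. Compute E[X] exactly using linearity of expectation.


K_18 has (18 − 1)!/2 = 177843714048000 labelled Hamiltonian cycles.
For each such Hamiltonian cycle H, let X_H = 1 if all 18 edges of H are present in G. Then P[X_H = 1] = p^{18} = (1/2)^{18} = 1/262144.
By linearity: E[X] = Σ_H E[X_H] = 177843714048000 · p^{18} = 177843714048000 · 1/262144 = 10854718875/16.
Numerically: E[X] ≈ 6.7842e+08.

E[X] = 177843714048000 · (1/2)^{18} = 10854718875/16 ≈ 6.7842e+08.


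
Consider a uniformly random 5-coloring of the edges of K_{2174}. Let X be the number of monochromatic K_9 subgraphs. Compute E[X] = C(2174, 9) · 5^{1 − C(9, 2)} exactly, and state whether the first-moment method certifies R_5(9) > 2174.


E[X] = C(2174, 9) · 5^{1 − 36} = 2940165687188920530702934 · 5^{−35} = 2940165687188920530702934/2910383045673370361328125.
As a reduced fraction: E[X] = 2940165687188920530702934/2910383045673370361328125 ≈ 1.010.
Is E[X] < 1? NO.
Since E[X] ≥ 1, the first-moment bound is inconclusive at n = 2174; it does NOT by itself certify R_5(9) > 2174.

E[X] = 2940165687188920530702934/2910383045673370361328125 ≈ 1.010; E[X] ≥ 1; first-moment method inconclusive here.


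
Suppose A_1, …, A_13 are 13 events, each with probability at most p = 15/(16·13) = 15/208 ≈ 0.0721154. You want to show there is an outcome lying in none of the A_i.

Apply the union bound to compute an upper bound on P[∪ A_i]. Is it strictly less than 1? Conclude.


Union bound: P[∪_{i=1}^{13} A_i] ≤ Σ_i P[A_i] ≤ 13·p = 13·(15/208) = 15/16.
Numerically: 15/16 ≈ 0.9375000.
Is 15/16 < 1? YES.
Since P[∪ A_i] ≤ 15/16 < 1, the complement has P[∩ A_i^c] ≥ 1 − 15/16 = 1/16 > 0, so some outcome avoids every A_i.

13·p = 15/16 ≈ 0.9375000; existence CERTIFIED by the union bound.


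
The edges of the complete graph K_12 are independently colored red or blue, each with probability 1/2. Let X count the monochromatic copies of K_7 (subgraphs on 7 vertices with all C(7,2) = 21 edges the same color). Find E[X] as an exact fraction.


Let X = Σ_S X_S over the C(12, 7) = 792 subsets S of size 7, where X_S = 1 if the K_7 on S is monochromatic.
For a fixed S, the K_7 on S has C(7, 2) = 21 edges. P[all 21 edges red] = (1/2)^21, and likewise for blue, so P[monochromatic] = 2·(1/2)^21 = 2^{1 − 21} = 1/1048576.
By linearity: E[X] = C(12, 7) · 2^{1 − 21} = 792 · 1/1048576 = 99/131072.
Numerically: E[X] ≈ 0.001.

E[X] = C(12,7)·2^(1−C(7,2)) = 99/131072 ≈ 0.001.


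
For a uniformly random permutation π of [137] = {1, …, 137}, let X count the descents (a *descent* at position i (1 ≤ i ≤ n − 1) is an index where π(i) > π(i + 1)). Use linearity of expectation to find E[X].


Write X = Σ X_I over i = 1, …, 136, with X_I the indicator of one descent.
There are 136 indicators.
For each fixed i, the pair (π(i), π(i+1)) is a uniformly random ordered pair of distinct values from {1, …, 137}; by symmetry P[π(i) > π(i+1)] = 1/2.
By linearity: E[X] = 136 · (1/2) = (137 − 1) · (1/2) = 68 ≈ 68.000000.

E[X] = 68 = 68.000000.


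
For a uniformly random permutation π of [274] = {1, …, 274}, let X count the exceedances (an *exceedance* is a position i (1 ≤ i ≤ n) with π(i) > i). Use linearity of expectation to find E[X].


Write X = Σ_{i=1}^{274} X_i, where X_i = 1_{π(i) > i}.
For each fixed i, π(i) is uniform over {1, …, 274} (marginal of a uniform permutation), so P[π(i) > i] = (n − i)/n. Summing: Σ_{i=1}^{274} (n − i)/n = (0 + 1 + … + 273)/274 = 274(274 − 1)/(2·274) = (274 − 1)/2.
Hence E[X] = Σ_{i=1}^{274} (274 − i)/274 = 273/2 ≈ 136.50000.

E[X] = 273/2 = 136.50000.


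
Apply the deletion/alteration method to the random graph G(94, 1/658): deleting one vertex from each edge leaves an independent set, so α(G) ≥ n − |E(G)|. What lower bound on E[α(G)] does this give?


E[|E(G)|] = C(94, 2)·p = 4371 · (1/658) = 93/14.
E[α(G)] ≥ n − E[|E(G)|] = 94 − 93/14 = 1223/14.
Numerically: ≈ 87.357143.
(This is only a lower bound; the true E[α(G)] may be larger.)

E[α(G)] ≥ 1223/14 ≈ 87.357143.


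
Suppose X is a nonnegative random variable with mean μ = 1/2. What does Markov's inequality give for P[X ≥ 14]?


μ = E[X] = 1/2, a = 14.
Markov: P[X ≥ 14] ≤ μ/a = (1/2)/14 = 1/28.
Numerically: ≈ 0.035714.
(Since a = 14 > μ = 0.500000, the bound 1/28 is < 1 and informative.)

P[X ≥ 14] ≤ 1/28 ≈ 0.035714.


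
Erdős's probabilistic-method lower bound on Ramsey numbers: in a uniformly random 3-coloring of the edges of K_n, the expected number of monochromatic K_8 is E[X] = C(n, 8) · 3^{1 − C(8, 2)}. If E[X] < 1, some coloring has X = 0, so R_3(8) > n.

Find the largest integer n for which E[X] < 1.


We need C(n, 8) · 3^{1 − 28} < 1, i.e. C(n, 8) < 3^{28 − 1} = 7625597484987.
Check values of n near the boundary:
  n = 152: C(152, 8) = 5859727868575; 5859727868575 < 7625597484987? YES
  n = 153: C(153, 8) = 6183023199255; 6183023199255 < 7625597484987? YES
  n = 154: C(154, 8) = 6521818990995; 6521818990995 < 7625597484987? YES
  n = 155: C(155, 8) = 6876747915675; 6876747915675 < 7625597484987? YES
  n = 156: C(156, 8) = 7248464019225; 7248464019225 < 7625597484987? YES
  n = 157: C(157, 8) = 7637643295425; 7637643295425 < 7625597484987? NO
The largest n with C(n, 8) < 7625597484987 is n = 156 (where E[X] = 805384891025/847288609443 ≈ 0.9505). Hence R_3(8) > 156, i.e. R_3(8) ≥ 157.

Largest n = 156; hence R_3(8) > 156.


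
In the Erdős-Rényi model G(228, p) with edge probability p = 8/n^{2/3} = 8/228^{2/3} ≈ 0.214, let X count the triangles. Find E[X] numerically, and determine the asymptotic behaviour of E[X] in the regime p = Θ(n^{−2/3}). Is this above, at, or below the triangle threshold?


Number of potential triangles: C(228, 3) = 1949476.
Each occurs with probability p³ ≈ (0.214)³ ≈ 9.84918e-03.
By linearity: E[X] = C(228, 3)·p³ ≈ 1949476 · 9.84918e-03 ≈ 19200.749.
Since α = 2/3 < 1, p = c/n^{2/3} ≫ 1/n is above the triangle threshold p ~ 1/n. Asymptotically E[X] ~ (c³/6)·n^{3(1−α)} = (8³/6)·n^{1} → ∞; triangles are abundant w.h.p.

E[X] ≈ 19200.749; in regime p = Θ(1/n^{2/3}) E[X] diverges (above the triangle threshold p ~ 1/n).


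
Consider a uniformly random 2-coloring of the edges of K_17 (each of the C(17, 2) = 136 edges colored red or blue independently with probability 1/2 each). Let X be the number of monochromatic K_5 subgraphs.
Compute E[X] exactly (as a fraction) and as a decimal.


Let X = Σ_S X_S over the C(17, 5) = 6188 subsets S of size 5, where X_S = 1 if the K_5 on S is monochromatic.
For a fixed S, the K_5 on S has C(5, 2) = 10 edges. P[all 10 edges red] = (1/2)^10, and likewise for blue, so P[monochromatic] = 2·(1/2)^10 = 2^{1 − 10} = 1/512.
By linearity of expectation: E[X] = C(17, 5) · 2^{1 − 10} = 6188 · 1/512 = 1547/128.
Numerically: E[X] ≈ 12.085938.

E[X] = C(17,5)·2^(1−C(5,2)) = 1547/128 ≈ 12.085938.


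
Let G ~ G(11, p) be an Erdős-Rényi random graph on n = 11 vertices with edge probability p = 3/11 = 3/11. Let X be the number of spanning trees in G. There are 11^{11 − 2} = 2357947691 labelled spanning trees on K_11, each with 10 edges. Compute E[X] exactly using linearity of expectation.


K_11 has 11^{11 − 2} = 2357947691 labelled spanning trees.
For each such spanning tree H, let X_H = 1 if all 10 edges of H are present in G. Then P[X_H = 1] = p^{10} = (3/11)^{10} = 59049/25937424601.
By linearity: E[X] = Σ_H E[X_H] = 2357947691 · p^{10} = 2357947691 · 59049/25937424601 = 59049/11.
Numerically: E[X] ≈ 5368.09.

E[X] = 2357947691 · (3/11)^{10} = 59049/11 ≈ 5368.09.


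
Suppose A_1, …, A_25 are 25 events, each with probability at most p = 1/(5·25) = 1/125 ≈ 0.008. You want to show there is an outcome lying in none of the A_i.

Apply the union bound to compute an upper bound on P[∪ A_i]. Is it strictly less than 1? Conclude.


Union bound: P[∪_{i=1}^{25} A_i] ≤ Σ_i P[A_i] ≤ 25·p = 25·(1/125) = 1/5.
Numerically: 1/5 ≈ 0.200.
Is 1/5 < 1? YES.
Since P[∪ A_i] ≤ 1/5 < 1, the complement has P[∩ A_i^c] ≥ 1 − 1/5 = 4/5 > 0, so some outcome avoids every A_i.

25·p = 1/5 ≈ 0.200; existence CERTIFIED by the union bound.


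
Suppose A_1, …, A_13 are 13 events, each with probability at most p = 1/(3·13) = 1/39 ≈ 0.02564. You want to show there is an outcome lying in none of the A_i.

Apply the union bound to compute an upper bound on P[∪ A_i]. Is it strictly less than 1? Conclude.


Union bound: P[∪_{i=1}^{13} A_i] ≤ Σ_i P[A_i] ≤ 13·p = 13·(1/39) = 1/3.
Numerically: 1/3 ≈ 0.33333.
Is 1/3 < 1? YES.
Since P[∪ A_i] ≤ 1/3 < 1, the complement has P[∩ A_i^c] ≥ 1 − 1/3 = 2/3 > 0, so some outcome avoids every A_i.

13·p = 1/3 ≈ 0.33333; existence CERTIFIED by the union bound.


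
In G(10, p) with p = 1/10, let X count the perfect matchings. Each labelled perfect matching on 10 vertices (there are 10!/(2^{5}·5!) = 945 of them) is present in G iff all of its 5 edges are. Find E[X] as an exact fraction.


K_10 has 10!/(2^{5}·5!) = 945 labelled perfect matchings.
For each such perfect matching H, let X_H = 1 if all 5 edges of H are present in G. Then P[X_H = 1] = p^{5} = (1/10)^{5} = 1/100000.
Summing the indicators: E[X] = Σ_H E[X_H] = 945 · p^{5} = 945 · 1/100000 = 189/20000.
Numerically: E[X] ≈ 0.00945.

E[X] = 945 · (1/10)^{5} = 189/20000 ≈ 0.00945.


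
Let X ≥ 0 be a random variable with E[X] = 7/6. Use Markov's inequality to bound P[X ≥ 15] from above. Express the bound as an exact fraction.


μ = E[X] = 7/6, a = 15.
Markov: P[X ≥ 15] ≤ μ/a = (7/6)/15 = 7/90.
Numerically: ≈ 0.0778.
(Since a = 15 > μ = 1.1667, the bound 7/90 is < 1 and informative.)

P[X ≥ 15] ≤ 7/90 ≈ 0.0778.


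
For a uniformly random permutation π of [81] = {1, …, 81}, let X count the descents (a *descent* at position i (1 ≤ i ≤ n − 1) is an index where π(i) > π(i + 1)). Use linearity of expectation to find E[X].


Write X = Σ X_I over i = 1, …, 80, with X_I the indicator of one descent.
There are 80 indicators.
For each fixed i, the pair (π(i), π(i+1)) is a uniformly random ordered pair of distinct values from {1, …, 81}; by symmetry P[π(i) > π(i+1)] = 1/2.
By linearity: E[X] = 80 · (1/2) = (81 − 1) · (1/2) = 40 ≈ 40.000000.

E[X] = 40 = 40.000000.


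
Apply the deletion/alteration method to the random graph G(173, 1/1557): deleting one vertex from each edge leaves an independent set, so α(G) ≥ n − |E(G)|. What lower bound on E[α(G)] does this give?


E[|E(G)|] = C(173, 2)·p = 14878 · (1/1557) = 86/9.
E[α(G)] ≥ n − E[|E(G)|] = 173 − 86/9 = 1471/9.
Numerically: ≈ 163.444.
(This is only a lower bound; the true E[α(G)] may be larger.)

E[α(G)] ≥ 1471/9 ≈ 163.444.


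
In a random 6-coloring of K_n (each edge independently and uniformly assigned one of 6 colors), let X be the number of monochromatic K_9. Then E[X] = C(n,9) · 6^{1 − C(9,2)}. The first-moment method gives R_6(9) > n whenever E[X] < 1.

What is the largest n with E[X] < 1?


We need C(n, 9) · 6^{1 − 36} < 1, i.e. C(n, 9) < 6^{36 − 1} = 1719070799748422591028658176.
Check values of n near the boundary:
  n = 4406: C(4406, 9) = 1710356485221788389505285700; 1710356485221788389505285700 < 1719070799748422591028658176? YES
  n = 4407: C(4407, 9) = 1713856532599459170657070050; 1713856532599459170657070050 < 1719070799748422591028658176? YES
  n = 4408: C(4408, 9) = 1717362945146264156457459600; 1717362945146264156457459600 < 1719070799748422591028658176? YES
  n = 4409: C(4409, 9) = 1720875732988608787686577131; 1720875732988608787686577131 < 1719070799748422591028658176? NO
  n = 4410: C(4410, 9) = 1724394906266704102180823710; 1724394906266704102180823710 < 1719070799748422591028658176? NO
The largest n with C(n, 9) < 1719070799748422591028658176 is n = 4408 (where E[X] = 35778394690547169926197075/35813974994758803979763712 ≈ 0.999007). Hence R_6(9) > 4408, i.e. R_6(9) ≥ 4409.

Largest n = 4408; hence R_6(9) > 4408.


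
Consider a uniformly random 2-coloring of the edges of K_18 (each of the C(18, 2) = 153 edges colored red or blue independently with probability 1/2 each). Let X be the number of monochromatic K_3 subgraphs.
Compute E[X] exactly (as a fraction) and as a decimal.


Let X = Σ_S X_S over the C(18, 3) = 816 subsets S of size 3, where X_S = 1 if the K_3 on S is monochromatic.
For a fixed S, the K_3 on S has C(3, 2) = 3 edges. P[all 3 edges red] = (1/2)^3, and likewise for blue, so P[monochromatic] = 2·(1/2)^3 = 2^{1 − 3} = 1/4.
By linearity: E[X] = C(18, 3) · 2^{1 − 3} = 816 · 1/4 = 204.
Numerically: E[X] ≈ 204.000000.

E[X] = C(18,3)·2^(1−C(3,2)) = 204 ≈ 204.000000.


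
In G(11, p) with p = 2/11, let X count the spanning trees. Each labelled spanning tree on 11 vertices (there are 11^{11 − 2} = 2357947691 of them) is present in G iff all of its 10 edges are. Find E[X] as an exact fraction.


K_11 has 11^{11 − 2} = 2357947691 labelled spanning trees.
For each such spanning tree H, let X_H = 1 if all 10 edges of H are present in G. Then P[X_H = 1] = p^{10} = (2/11)^{10} = 1024/25937424601.
Summing the indicators: E[X] = Σ_H E[X_H] = 2357947691 · p^{10} = 2357947691 · 1024/25937424601 = 1024/11.
Numerically: E[X] ≈ 93.0909.

E[X] = 2357947691 · (2/11)^{10} = 1024/11 ≈ 93.0909.


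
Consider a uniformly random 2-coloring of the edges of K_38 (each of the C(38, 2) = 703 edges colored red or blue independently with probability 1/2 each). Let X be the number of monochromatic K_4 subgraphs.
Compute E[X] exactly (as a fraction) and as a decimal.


Let X = Σ_S X_S over the C(38, 4) = 73815 subsets S of size 4, where X_S = 1 if the K_4 on S is monochromatic.
For a fixed S, the K_4 on S has C(4, 2) = 6 edges. P[all 6 edges red] = (1/2)^6, and likewise for blue, so P[monochromatic] = 2·(1/2)^6 = 2^{1 − 6} = 1/32.
By linearity of expectation: E[X] = C(38, 4) · 2^{1 − 6} = 73815 · 1/32 = 73815/32.
Numerically: E[X] ≈ 2306.7188.

E[X] = C(38,4)·2^(1−C(4,2)) = 73815/32 ≈ 2306.7188.


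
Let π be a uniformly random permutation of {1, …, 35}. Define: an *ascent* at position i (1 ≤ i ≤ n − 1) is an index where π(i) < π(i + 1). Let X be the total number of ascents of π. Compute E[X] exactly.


Write X = Σ X_I over i = 1, …, 34, with X_I the indicator of one ascent.
There are 34 indicators.
For each fixed i, the pair (π(i), π(i+1)) is a uniformly random ordered pair of distinct values from {1, …, 35}; by symmetry P[π(i) < π(i+1)] = 1/2.
By linearity: E[X] = 34 · (1/2) = (35 − 1) · (1/2) = 17 ≈ 17.00000.

E[X] = 17 = 17.00000.


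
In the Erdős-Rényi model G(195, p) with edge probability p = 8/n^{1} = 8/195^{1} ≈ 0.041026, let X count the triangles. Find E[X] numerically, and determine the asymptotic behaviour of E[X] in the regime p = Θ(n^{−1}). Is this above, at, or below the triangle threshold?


Number of potential triangles: C(195, 3) = 1216865.
Each occurs with probability p³ ≈ (0.041026)³ ≈ 6.9050389e-05.
By linearity: E[X] = C(195, 3)·p³ ≈ 1216865 · 6.9050389e-05 ≈ 84.02500.
Here α = 1, so p = 8/n is exactly at the triangle threshold p ~ 1/n. Asymptotically E[X] → c³/6 = 8³/6 = 256/3 ≈ 85.33333, a bounded constant. In this regime the triangle count is asymptotically Poisson(c³/6).

E[X] ≈ 84.02500; in regime p = Θ(1/n^{1}) E[X] stays bounded (at the triangle threshold p ~ 1/n).


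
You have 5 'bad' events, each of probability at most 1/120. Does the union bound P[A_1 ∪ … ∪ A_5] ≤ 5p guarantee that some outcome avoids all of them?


Union bound: P[∪_{i=1}^{5} A_i] ≤ Σ_i P[A_i] ≤ 5·p = 5·(1/120) = 1/24.
Numerically: 1/24 ≈ 0.0416667.
Is 1/24 < 1? YES.
Since P[∪ A_i] ≤ 1/24 < 1, the complement has P[∩ A_i^c] ≥ 1 − 1/24 = 23/24 > 0, so some outcome avoids every A_i.

5·p = 1/24 ≈ 0.0416667; existence CERTIFIED by the union bound.


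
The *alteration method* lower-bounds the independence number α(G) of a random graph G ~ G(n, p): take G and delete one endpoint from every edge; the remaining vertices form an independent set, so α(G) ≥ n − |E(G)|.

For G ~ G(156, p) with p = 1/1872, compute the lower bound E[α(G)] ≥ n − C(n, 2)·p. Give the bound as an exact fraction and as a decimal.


E[|E(G)|] = C(156, 2)·p = 12090 · (1/1872) = 155/24.
E[α(G)] ≥ n − E[|E(G)|] = 156 − 155/24 = 3589/24.
Numerically: ≈ 149.5417.
(This is only a lower bound; the true E[α(G)] may be larger.)

E[α(G)] ≥ 3589/24 ≈ 149.5417.


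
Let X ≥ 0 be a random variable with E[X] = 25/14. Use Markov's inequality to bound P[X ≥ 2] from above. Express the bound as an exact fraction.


μ = E[X] = 25/14, a = 2.
Markov: P[X ≥ 2] ≤ μ/a = (25/14)/2 = 25/28.
Numerically: ≈ 0.893.
(Since a = 2 > μ = 1.786, the bound 25/28 is < 1 and informative.)

P[X ≥ 2] ≤ 25/28 ≈ 0.893.


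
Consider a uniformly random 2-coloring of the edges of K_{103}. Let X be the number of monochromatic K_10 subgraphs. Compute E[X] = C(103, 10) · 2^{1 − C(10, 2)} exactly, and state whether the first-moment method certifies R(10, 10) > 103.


E[X] = C(103, 10) · 2^{1 − 45} = 23591276125340 · 2^{−44} = 23591276125340/17592186044416.
As a reduced fraction: E[X] = 5897819031335/4398046511104 ≈ 1.341009.
Is E[X] < 1? NO.
Since E[X] ≥ 1, the first-moment bound is inconclusive at n = 103; it does NOT by itself certify R(10, 10) > 103.

E[X] = 5897819031335/4398046511104 ≈ 1.341009; E[X] ≥ 1; first-moment method inconclusive here.


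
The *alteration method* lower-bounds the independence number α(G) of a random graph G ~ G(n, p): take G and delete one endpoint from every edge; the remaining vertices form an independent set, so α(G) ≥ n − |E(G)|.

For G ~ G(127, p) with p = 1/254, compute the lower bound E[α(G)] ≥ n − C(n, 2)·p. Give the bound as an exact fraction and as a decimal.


E[|E(G)|] = C(127, 2)·p = 8001 · (1/254) = 63/2.
E[α(G)] ≥ n − E[|E(G)|] = 127 − 63/2 = 191/2.
Numerically: ≈ 95.5000.
(This is only a lower bound; the true E[α(G)] may be larger.)

E[α(G)] ≥ 191/2 ≈ 95.5000.


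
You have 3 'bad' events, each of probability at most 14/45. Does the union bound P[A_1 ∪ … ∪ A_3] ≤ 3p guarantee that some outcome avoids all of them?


Union bound: P[∪_{i=1}^{3} A_i] ≤ Σ_i P[A_i] ≤ 3·p = 3·(14/45) = 14/15.
Numerically: 14/15 ≈ 0.93333.
Is 14/15 < 1? YES.
Since P[∪ A_i] ≤ 14/15 < 1, the complement has P[∩ A_i^c] ≥ 1 − 14/15 = 1/15 > 0, so some outcome avoids every A_i.

3·p = 14/15 ≈ 0.93333; existence CERTIFIED by the union bound.


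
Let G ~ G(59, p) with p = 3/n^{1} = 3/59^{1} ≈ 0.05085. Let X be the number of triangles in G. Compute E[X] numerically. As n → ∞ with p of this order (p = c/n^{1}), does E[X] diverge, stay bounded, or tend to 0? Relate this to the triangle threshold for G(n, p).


Number of potential triangles: C(59, 3) = 32509.
Each occurs with probability p³ ≈ (0.05085)³ ≈ 1.314643e-04.
By linearity: E[X] = C(59, 3)·p³ ≈ 32509 · 1.314643e-04 ≈ 4.2738.
Here α = 1, so p = 3/n is exactly at the triangle threshold p ~ 1/n. Asymptotically E[X] → c³/6 = 3³/6 = 9/2 ≈ 4.5000, a bounded constant. In this regime the triangle count is asymptotically Poisson(c³/6).

E[X] ≈ 4.2738; in regime p = Θ(1/n^{1}) E[X] stays bounded (at the triangle threshold p ~ 1/n).


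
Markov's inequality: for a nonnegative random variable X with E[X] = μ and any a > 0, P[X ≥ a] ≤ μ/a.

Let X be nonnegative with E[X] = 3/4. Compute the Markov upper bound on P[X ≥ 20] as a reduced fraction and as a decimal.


μ = E[X] = 3/4, a = 20.
Markov: P[X ≥ 20] ≤ μ/a = (3/4)/20 = 3/80.
Numerically: ≈ 0.03750.
(Since a = 20 > μ = 0.75000, the bound 3/80 is < 1 and informative.)

P[X ≥ 20] ≤ 3/80 ≈ 0.03750.


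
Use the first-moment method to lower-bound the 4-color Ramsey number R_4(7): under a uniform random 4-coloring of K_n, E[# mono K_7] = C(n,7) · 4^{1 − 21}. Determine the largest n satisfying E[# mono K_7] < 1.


We need C(n, 7) · 4^{1 − 21} < 1, i.e. C(n, 7) < 4^{21 − 1} = 1099511627776.
Check values of n near the boundary:
  n = 178: C(178, 7) = 996867063280; 996867063280 < 1099511627776? YES
  n = 179: C(179, 7) = 1037437234460; 1037437234460 < 1099511627776? YES
  n = 180: C(180, 7) = 1079414463600; 1079414463600 < 1099511627776? YES
  n = 181: C(181, 7) = 1122839183400; 1122839183400 < 1099511627776? NO
The largest n with C(n, 7) < 1099511627776 is n = 180 (where E[X] = 67463403975/68719476736 ≈ 0.9817). Hence R_4(7) > 180, i.e. R_4(7) ≥ 181.

Largest n = 180; hence R_4(7) > 180.


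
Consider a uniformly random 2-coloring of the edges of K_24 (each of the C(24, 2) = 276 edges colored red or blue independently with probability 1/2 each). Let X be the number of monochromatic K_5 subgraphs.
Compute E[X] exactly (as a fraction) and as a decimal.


Let X = Σ_S X_S over the C(24, 5) = 42504 subsets S of size 5, where X_S = 1 if the K_5 on S is monochromatic.
For a fixed S, the K_5 on S has C(5, 2) = 10 edges. P[all 10 edges red] = (1/2)^10, and likewise for blue, so P[monochromatic] = 2·(1/2)^10 = 2^{1 − 10} = 1/512.
By linearity: E[X] = C(24, 5) · 2^{1 − 10} = 42504 · 1/512 = 5313/64.
Numerically: E[X] ≈ 83.0156.

E[X] = C(24,5)·2^(1−C(5,2)) = 5313/64 ≈ 83.0156.


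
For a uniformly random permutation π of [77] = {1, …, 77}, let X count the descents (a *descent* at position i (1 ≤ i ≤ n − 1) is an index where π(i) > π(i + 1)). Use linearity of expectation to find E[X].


Write X = Σ X_I over i = 1, …, 76, with X_I the indicator of one descent.
There are 76 indicators.
For each fixed i, the pair (π(i), π(i+1)) is a uniformly random ordered pair of distinct values from {1, …, 77}; by symmetry P[π(i) > π(i+1)] = 1/2.
By linearity: E[X] = 76 · (1/2) = (77 − 1) · (1/2) = 38 ≈ 38.0000.

E[X] = 38 = 38.0000.


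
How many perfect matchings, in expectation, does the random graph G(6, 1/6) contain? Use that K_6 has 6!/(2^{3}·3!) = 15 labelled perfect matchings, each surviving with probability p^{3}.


K_6 has 6!/(2^{3}·3!) = 15 labelled perfect matchings.
For each such perfect matching H, let X_H = 1 if all 3 edges of H are present in G. Then P[X_H = 1] = p^{3} = (1/6)^{3} = 1/216.
By linearity of expectation: E[X] = Σ_H E[X_H] = 15 · p^{3} = 15 · 1/216 = 5/72.
Numerically: E[X] ≈ 0.06944.

E[X] = 15 · (1/6)^{3} = 5/72 ≈ 0.06944.


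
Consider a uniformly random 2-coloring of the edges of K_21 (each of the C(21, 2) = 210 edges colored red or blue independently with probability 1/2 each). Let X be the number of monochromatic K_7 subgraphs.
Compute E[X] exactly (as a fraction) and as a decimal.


Let X = Σ_S X_S over the C(21, 7) = 116280 subsets S of size 7, where X_S = 1 if the K_7 on S is monochromatic.
For a fixed S, the K_7 on S has C(7, 2) = 21 edges. P[all 21 edges red] = (1/2)^21, and likewise for blue, so P[monochromatic] = 2·(1/2)^21 = 2^{1 − 21} = 1/1048576.
By linearity of expectation: E[X] = C(21, 7) · 2^{1 − 21} = 116280 · 1/1048576 = 14535/131072.
Numerically: E[X] ≈ 0.111.

E[X] = C(21,7)·2^(1−C(7,2)) = 14535/131072 ≈ 0.111.


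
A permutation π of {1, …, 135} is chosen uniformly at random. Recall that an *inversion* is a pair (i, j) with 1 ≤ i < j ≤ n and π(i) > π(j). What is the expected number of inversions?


Write X = Σ X_I over the C(135, 2) = 9045 pairs i < j, with X_I the indicator of one inversion.
There are 9045 indicators.
For each fixed pair i < j, the values π(i) and π(j) are two distinct elements of {1, …, 135} in uniformly random order; by symmetry P[π(i) > π(j)] = 1/2.
By linearity: E[X] = 9045 · (1/2) = C(135, 2) · (1/2) = 9045/2 = 9045/2 ≈ 4522.500.

E[X] = 9045/2 = 4522.500.


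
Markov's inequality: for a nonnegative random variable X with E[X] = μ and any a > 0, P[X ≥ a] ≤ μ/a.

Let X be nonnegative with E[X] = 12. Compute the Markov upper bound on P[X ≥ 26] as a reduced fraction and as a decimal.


μ = E[X] = 12, a = 26.
Markov: P[X ≥ 26] ≤ μ/a = (12)/26 = 6/13.
Numerically: ≈ 0.461538.
(Since a = 26 > μ = 12.000000, the bound 6/13 is < 1 and informative.)

P[X ≥ 26] ≤ 6/13 ≈ 0.461538.


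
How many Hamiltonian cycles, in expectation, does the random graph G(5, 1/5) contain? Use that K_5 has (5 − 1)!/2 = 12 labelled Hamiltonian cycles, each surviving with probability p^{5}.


K_5 has (5 − 1)!/2 = 12 labelled Hamiltonian cycles.
For each such Hamiltonian cycle H, let X_H = 1 if all 5 edges of H are present in G. Then P[X_H = 1] = p^{5} = (1/5)^{5} = 1/3125.
By linearity of expectation: E[X] = Σ_H E[X_H] = 12 · p^{5} = 12 · 1/3125 = 12/3125.
Numerically: E[X] ≈ 0.00384.

E[X] = 12 · (1/5)^{5} = 12/3125 ≈ 0.00384.


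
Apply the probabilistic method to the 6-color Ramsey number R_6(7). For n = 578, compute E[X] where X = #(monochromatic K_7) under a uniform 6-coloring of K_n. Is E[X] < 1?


E[X] = C(578, 7) · 6^{1 − 21} = 4123120110457920 · 6^{−20} = 4123120110457920/3656158440062976.
As a reduced fraction: E[X] = 21474583908635/19042491875328 ≈ 1.127719.
Is E[X] < 1? NO.
Since E[X] ≥ 1, the first-moment bound is inconclusive at n = 578; it does NOT by itself certify R_6(7) > 578.

E[X] = 21474583908635/19042491875328 ≈ 1.127719; E[X] ≥ 1; first-moment method inconclusive here.


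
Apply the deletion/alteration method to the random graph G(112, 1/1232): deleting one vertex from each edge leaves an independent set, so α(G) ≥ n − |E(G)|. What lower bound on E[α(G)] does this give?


E[|E(G)|] = C(112, 2)·p = 6216 · (1/1232) = 111/22.
E[α(G)] ≥ n − E[|E(G)|] = 112 − 111/22 = 2353/22.
Numerically: ≈ 106.95455.
(This is only a lower bound; the true E[α(G)] may be larger.)

E[α(G)] ≥ 2353/22 ≈ 106.95455.


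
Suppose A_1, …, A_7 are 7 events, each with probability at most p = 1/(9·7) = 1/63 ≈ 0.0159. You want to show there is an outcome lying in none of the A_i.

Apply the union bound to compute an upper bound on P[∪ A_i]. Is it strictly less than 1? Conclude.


Union bound: P[∪_{i=1}^{7} A_i] ≤ Σ_i P[A_i] ≤ 7·p = 7·(1/63) = 1/9.
Numerically: 1/9 ≈ 0.1111.
Is 1/9 < 1? YES.
Since P[∪ A_i] ≤ 1/9 < 1, the complement has P[∩ A_i^c] ≥ 1 − 1/9 = 8/9 > 0, so some outcome avoids every A_i.

7·p = 1/9 ≈ 0.1111; existence CERTIFIED by the union bound.


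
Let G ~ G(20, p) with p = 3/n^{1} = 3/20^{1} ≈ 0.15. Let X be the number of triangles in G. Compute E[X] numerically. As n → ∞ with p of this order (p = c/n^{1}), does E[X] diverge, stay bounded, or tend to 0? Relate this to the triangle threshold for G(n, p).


Number of potential triangles: C(20, 3) = 1140.
Each occurs with probability p³ ≈ (0.15)³ ≈ 3.37500000e-03.
By linearity: E[X] = C(20, 3)·p³ ≈ 1140 · 3.37500000e-03 ≈ 3.847500.
Here α = 1, so p = 3/n is exactly at the triangle threshold p ~ 1/n. Asymptotically E[X] → c³/6 = 3³/6 = 9/2 ≈ 4.500000, a bounded constant. In this regime the triangle count is asymptotically Poisson(c³/6).

E[X] ≈ 3.847500; in regime p = Θ(1/n^{1}) E[X] stays bounded (at the triangle threshold p ~ 1/n).


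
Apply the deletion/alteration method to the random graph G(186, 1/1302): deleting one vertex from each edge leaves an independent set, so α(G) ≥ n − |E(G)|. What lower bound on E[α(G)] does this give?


E[|E(G)|] = C(186, 2)·p = 17205 · (1/1302) = 185/14.
E[α(G)] ≥ n − E[|E(G)|] = 186 − 185/14 = 2419/14.
Numerically: ≈ 172.786.
(This is only a lower bound; the true E[α(G)] may be larger.)

E[α(G)] ≥ 2419/14 ≈ 172.786.


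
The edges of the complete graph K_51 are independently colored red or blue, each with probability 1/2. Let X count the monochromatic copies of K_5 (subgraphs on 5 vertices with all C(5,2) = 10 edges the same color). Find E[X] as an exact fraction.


Let X = Σ_S X_S over the C(51, 5) = 2349060 subsets S of size 5, where X_S = 1 if the K_5 on S is monochromatic.
For a fixed S, the K_5 on S has C(5, 2) = 10 edges. P[all 10 edges red] = (1/2)^10, and likewise for blue, so P[monochromatic] = 2·(1/2)^10 = 2^{1 − 10} = 1/512.
By linearity of expectation: E[X] = C(51, 5) · 2^{1 − 10} = 2349060 · 1/512 = 587265/128.
Numerically: E[X] ≈ 4588.0078.

E[X] = C(51,5)·2^(1−C(5,2)) = 587265/128 ≈ 4588.0078.


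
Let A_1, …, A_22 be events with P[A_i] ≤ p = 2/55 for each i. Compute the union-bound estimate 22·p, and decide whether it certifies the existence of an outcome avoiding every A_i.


Union bound: P[∪_{i=1}^{22} A_i] ≤ Σ_i P[A_i] ≤ 22·p = 22·(2/55) = 4/5.
Numerically: 4/5 ≈ 0.800.
Is 4/5 < 1? YES.
Since P[∪ A_i] ≤ 4/5 < 1, the complement has P[∩ A_i^c] ≥ 1 − 4/5 = 1/5 > 0, so some outcome avoids every A_i.

22·p = 4/5 ≈ 0.800; existence CERTIFIED by the union bound.
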